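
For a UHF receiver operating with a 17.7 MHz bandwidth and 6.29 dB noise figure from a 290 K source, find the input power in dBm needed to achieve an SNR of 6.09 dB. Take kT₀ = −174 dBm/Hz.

−89.1 dBm

Sensitivity = −174 + 10 log₁₀(B) + NF + SNR_min
= −174 + 72.48 + 6.29 + 6.09
= −89.14 dBm → −89.1 dBm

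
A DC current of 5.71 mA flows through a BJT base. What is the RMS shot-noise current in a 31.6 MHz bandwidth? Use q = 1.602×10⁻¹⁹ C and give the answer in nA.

I_n = √(2qI·B)
2qI·B = 2 × 1.602×10⁻¹⁹ × 5.71×10⁻³ × 3.16×10⁷ = 5.78×10⁻¹⁴ A²
I_n = √(5.78×10⁻¹⁴) = 2.40×10⁻⁷ A = 240 nA

240 nA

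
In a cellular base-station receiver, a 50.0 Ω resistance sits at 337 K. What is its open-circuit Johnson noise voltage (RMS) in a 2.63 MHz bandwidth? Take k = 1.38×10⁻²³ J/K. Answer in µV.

1.56 µV

V_n = √(4kTRB)
4kTRB = 4 × 1.38×10⁻²³ × 337 × 5.00×10¹ × 2.63×10⁶ = 2.45×10⁻¹² V²
V_n = √(2.45×10⁻¹²) = 1.56×10⁻⁶ V = 1.56 µV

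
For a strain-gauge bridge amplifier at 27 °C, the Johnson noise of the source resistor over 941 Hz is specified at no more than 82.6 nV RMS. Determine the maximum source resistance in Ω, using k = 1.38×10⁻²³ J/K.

438 Ω

T = 27 °C + 273.15 = 300.15 K
Johnson–Nyquist: V_n = √(4kTRB) ⇒ R = V_n² / (4kTB)
4kTB = 4 × 1.38×10⁻²³ × 300.15 × 9.41×10² = 1.56×10⁻¹⁷
R = (8.26×10⁻⁸)² / 1.56×10⁻¹⁷ = 4.38×10² Ω = 438 Ω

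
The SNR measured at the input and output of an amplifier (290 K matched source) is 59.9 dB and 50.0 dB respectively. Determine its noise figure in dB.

9.9 dB

NF (dB) = SNR_in(dB) − SNR_out(dB) when the source is at T₀
NF = 59.9 − 50.0 = 9.9 dB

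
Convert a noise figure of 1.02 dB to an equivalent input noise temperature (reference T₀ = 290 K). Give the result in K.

76.8 K

F = 10^(1.02/10) = 1.26474
T_e = (F − 1)·T₀ = (1.26474 − 1) × 290 = 76.8 K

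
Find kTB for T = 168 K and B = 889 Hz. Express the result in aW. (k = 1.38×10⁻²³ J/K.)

2.06 aW

P_n = kTB = 1.38×10⁻²³ × 168 × 8.89×10² = 2.06×10⁻¹⁸ W = 2.06 aW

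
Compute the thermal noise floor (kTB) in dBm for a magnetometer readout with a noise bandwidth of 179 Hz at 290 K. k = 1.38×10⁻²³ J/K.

−151.4 dBm

P_n = kTB = 1.38×10⁻²³ × 290 × 1.79×10² = 7.16×10⁻¹⁹ W
In dBm: 10 log₁₀(7.16×10⁻¹⁹ / 10⁻³) = −151.4 dBm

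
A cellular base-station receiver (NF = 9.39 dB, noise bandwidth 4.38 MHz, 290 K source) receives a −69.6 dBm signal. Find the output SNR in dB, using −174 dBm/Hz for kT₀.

Noise floor: N = −174 + 10 log₁₀(B) + NF
10 log₁₀(4.38×10⁶) = 66.41 dB
N = −174 + 66.41 + 9.39 = −98.20 dBm
SNR = P_sig − N = −69.6 − (−98.20) = 28.60 dB → 28.6 dB

28.6 dB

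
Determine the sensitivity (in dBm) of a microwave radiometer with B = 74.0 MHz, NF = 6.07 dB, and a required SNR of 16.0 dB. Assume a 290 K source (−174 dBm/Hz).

−73.2 dBm

Sensitivity = −174 + 10 log₁₀(B) + NF + SNR_min
= −174 + 78.69 + 6.07 + 16.0
= −73.24 dBm → −73.2 dBm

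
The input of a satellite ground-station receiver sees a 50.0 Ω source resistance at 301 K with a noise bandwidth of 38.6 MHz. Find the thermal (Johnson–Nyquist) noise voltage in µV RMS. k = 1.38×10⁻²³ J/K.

5.66 µV

V_n = √(4kTRB)
4kTRB = 4 × 1.38×10⁻²³ × 301 × 5.00×10¹ × 3.86×10⁷ = 3.21×10⁻¹¹ V²
V_n = √(3.21×10⁻¹¹) = 5.66×10⁻⁶ V = 5.66 µV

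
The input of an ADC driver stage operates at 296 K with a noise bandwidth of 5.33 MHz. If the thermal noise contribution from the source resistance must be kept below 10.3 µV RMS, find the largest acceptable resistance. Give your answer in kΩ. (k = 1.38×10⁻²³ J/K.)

1.22 kΩ

Johnson–Nyquist: V_n = √(4kTRB) ⇒ R = V_n² / (4kTB)
4kTB = 4 × 1.38×10⁻²³ × 296 × 5.33×10⁶ = 8.71×10⁻¹⁴
R = (1.03×10⁻⁵)² / 8.71×10⁻¹⁴ = 1.22×10³ Ω = 1.22 kΩ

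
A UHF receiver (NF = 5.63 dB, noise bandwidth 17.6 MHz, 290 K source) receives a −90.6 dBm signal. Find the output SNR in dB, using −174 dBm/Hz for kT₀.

5.3 dB

Noise floor: N = −174 + 10 log₁₀(B) + NF
10 log₁₀(1.76×10⁷) = 72.46 dB
N = −174 + 72.46 + 5.63 = −95.91 dBm
SNR = P_sig − N = −90.6 − (−95.91) = 5.31 dB → 5.3 dB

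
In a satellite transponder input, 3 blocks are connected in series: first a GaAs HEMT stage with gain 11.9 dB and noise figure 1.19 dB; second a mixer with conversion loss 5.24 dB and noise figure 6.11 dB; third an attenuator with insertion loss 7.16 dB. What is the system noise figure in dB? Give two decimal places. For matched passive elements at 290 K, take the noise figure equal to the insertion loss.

3.84 dB

Convert to linear (a loss of L dB is a gain of −L dB): F_i = 10^(NF_i/10), G_i = 10^(G_i,dB/10)
  Stage 1: F_1 = 10^(1.19/10) = 1.315, G_1 = 10^(11.9/10) = 15.49
  Stage 2: F_2 = 10^(6.11/10) = 4.083, G_2 = 10^(−5.24/10) = 0.2992
  Stage 3: F_3 = 10^(7.16/10) = 5.200, G_3 = 10^(−7.16/10) = 0.1923
Friis cascade:
  F = 1.315 + (4.083 − 1)/15.49 + (5.200 − 1)/4.634 = 2.421
NF = 10 log₁₀(2.421) = 3.84 dB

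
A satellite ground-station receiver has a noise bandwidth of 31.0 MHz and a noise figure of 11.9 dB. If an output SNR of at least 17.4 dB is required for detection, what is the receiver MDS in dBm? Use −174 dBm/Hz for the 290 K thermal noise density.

Sensitivity = −174 + 10 log₁₀(B) + NF + SNR_min
= −174 + 74.91 + 11.9 + 17.4
= −69.79 dBm → −69.8 dBm

−69.8 dBm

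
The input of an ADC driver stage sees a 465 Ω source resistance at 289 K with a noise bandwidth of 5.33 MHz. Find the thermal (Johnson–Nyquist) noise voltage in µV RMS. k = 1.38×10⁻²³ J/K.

6.29 µV

V_n = √(4kTRB)
4kTRB = 4 × 1.38×10⁻²³ × 289 × 4.65×10² × 5.33×10⁶ = 3.95×10⁻¹¹ V²
V_n = √(3.95×10⁻¹¹) = 6.29×10⁻⁶ V = 6.29 µV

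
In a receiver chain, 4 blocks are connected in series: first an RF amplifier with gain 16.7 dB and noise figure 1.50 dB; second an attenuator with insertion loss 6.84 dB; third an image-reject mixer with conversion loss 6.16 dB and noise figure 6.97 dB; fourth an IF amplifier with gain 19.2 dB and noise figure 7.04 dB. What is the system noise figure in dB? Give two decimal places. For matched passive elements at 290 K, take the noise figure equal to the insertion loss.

5.61 dB

Convert to linear (a loss of L dB is a gain of −L dB): F_i = 10^(NF_i/10), G_i = 10^(G_i,dB/10)
  Stage 1: F_1 = 10^(1.50/10) = 1.413, G_1 = 10^(16.7/10) = 46.77
  Stage 2: F_2 = 10^(6.84/10) = 4.831, G_2 = 10^(−6.84/10) = 0.2070
  Stage 3: F_3 = 10^(6.97/10) = 4.977, G_3 = 10^(−6.16/10) = 0.2421
  Stage 4: F_4 = 10^(7.04/10) = 5.058, G_4 = 10^(19.2/10) = 83.18
Friis cascade:
  F = 1.413 + (4.831 − 1)/46.77 + (4.977 − 1)/9.683 + (5.058 − 1)/2.344 = 3.636
NF = 10 log₁₀(3.636) = 5.61 dB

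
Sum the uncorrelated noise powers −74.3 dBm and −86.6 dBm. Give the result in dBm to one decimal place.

Convert to linear, add, convert back:
P₁ = 3.72×10⁻¹¹ W, P₂ = 2.19×10⁻¹² W
P_tot = 3.93×10⁻¹¹ W → 10 log₁₀(P_tot / 10⁻³) = −74.1 dBm

−74.1 dBm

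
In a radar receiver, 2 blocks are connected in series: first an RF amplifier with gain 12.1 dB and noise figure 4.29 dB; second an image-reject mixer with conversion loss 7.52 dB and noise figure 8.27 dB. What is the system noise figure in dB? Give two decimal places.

4.83 dB

Convert to linear (a loss of L dB is a gain of −L dB): F_i = 10^(NF_i/10), G_i = 10^(G_i,dB/10)
  Stage 1: F_1 = 10^(4.29/10) = 2.685, G_1 = 10^(12.1/10) = 16.22
  Stage 2: F_2 = 10^(8.27/10) = 6.714, G_2 = 10^(−7.52/10) = 0.1770
Friis cascade:
  F = 2.685 + (6.714 − 1)/16.22 = 3.038
NF = 10 log₁₀(3.038) = 4.83 dB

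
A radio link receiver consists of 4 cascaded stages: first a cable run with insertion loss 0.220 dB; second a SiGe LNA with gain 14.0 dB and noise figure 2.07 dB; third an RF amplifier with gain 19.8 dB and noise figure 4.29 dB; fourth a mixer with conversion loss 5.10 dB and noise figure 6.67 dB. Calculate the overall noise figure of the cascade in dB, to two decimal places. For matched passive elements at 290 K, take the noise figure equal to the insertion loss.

Convert to linear (a loss of L dB is a gain of −L dB): F_i = 10^(NF_i/10), G_i = 10^(G_i,dB/10)
  Stage 1: F_1 = 10^(0.220/10) = 1.052, G_1 = 10^(−0.220/10) = 0.9506
  Stage 2: F_2 = 10^(2.07/10) = 1.611, G_2 = 10^(14.0/10) = 25.12
  Stage 3: F_3 = 10^(4.29/10) = 2.685, G_3 = 10^(19.8/10) = 95.50
  Stage 4: F_4 = 10^(6.67/10) = 4.645, G_4 = 10^(−5.10/10) = 0.3090
Friis cascade:
  F = 1.052 + (1.611 − 1)/0.9506 + (2.685 − 1)/23.88 + (4.645 − 1)/2280 = 1.767
NF = 10 log₁₀(1.767) = 2.47 dB

2.47 dB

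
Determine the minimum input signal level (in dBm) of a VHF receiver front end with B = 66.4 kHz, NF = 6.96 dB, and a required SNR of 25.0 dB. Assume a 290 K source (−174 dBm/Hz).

−93.8 dBm

Sensitivity = −174 + 10 log₁₀(B) + NF + SNR_min
= −174 + 48.22 + 6.96 + 25.0
= −93.82 dBm → −93.8 dBm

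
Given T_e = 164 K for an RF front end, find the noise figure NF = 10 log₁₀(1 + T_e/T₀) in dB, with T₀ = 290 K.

1.95 dB

F = 1 + T_e/T₀ = 1 + 164/290 = 1.56552
NF = 10 log₁₀(1.56552) = 1.95 dB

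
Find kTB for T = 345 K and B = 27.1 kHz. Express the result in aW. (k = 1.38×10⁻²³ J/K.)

129 aW

P_n = kTB = 1.38×10⁻²³ × 345 × 2.71×10⁴ = 1.29×10⁻¹⁶ W = 129 aW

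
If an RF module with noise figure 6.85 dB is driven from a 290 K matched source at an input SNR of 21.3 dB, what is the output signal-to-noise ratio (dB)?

By definition F = SNR_in/SNR_out, so in dB: SNR_out = SNR_in − NF
SNR_out = 21.3 − 6.85 = 14.45 dB

14.45 dB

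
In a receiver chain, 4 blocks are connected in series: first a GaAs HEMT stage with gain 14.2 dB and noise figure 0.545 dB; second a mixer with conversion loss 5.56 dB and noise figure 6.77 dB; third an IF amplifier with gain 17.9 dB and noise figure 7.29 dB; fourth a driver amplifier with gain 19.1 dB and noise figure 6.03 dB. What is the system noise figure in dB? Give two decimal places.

2.74 dB

Convert to linear (a loss of L dB is a gain of −L dB): F_i = 10^(NF_i/10), G_i = 10^(G_i,dB/10)
  Stage 1: F_1 = 10^(0.545/10) = 1.134, G_1 = 10^(14.2/10) = 26.30
  Stage 2: F_2 = 10^(6.77/10) = 4.753, G_2 = 10^(−5.56/10) = 0.2780
  Stage 3: F_3 = 10^(7.29/10) = 5.358, G_3 = 10^(17.9/10) = 61.66
  Stage 4: F_4 = 10^(6.03/10) = 4.009, G_4 = 10^(19.1/10) = 81.28
Friis cascade:
  F = 1.134 + (4.753 − 1)/26.30 + (5.358 − 1)/7.311 + (4.009 − 1)/450.8 = 1.879
NF = 10 log₁₀(1.879) = 2.74 dB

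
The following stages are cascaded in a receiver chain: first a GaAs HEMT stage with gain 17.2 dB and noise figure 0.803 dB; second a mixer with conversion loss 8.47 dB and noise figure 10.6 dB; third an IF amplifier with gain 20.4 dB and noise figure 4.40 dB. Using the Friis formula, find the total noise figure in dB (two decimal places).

Convert to linear (a loss of L dB is a gain of −L dB): F_i = 10^(NF_i/10), G_i = 10^(G_i,dB/10)
  Stage 1: F_1 = 10^(0.803/10) = 1.203, G_1 = 10^(17.2/10) = 52.48
  Stage 2: F_2 = 10^(10.6/10) = 11.48, G_2 = 10^(−8.47/10) = 0.1422
  Stage 3: F_3 = 10^(4.40/10) = 2.754, G_3 = 10^(20.4/10) = 109.6
Friis cascade:
  F = 1.203 + (11.48 − 1)/52.48 + (2.754 − 1)/7.464 = 1.638
NF = 10 log₁₀(1.638) = 2.14 dB

2.14 dB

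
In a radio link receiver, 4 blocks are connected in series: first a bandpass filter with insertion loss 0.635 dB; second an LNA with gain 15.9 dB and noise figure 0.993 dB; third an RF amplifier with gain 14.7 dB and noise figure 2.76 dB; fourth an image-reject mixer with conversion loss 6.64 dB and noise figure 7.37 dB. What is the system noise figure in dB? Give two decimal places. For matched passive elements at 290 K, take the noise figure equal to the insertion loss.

1.72 dB

Convert to linear (a loss of L dB is a gain of −L dB): F_i = 10^(NF_i/10), G_i = 10^(G_i,dB/10)
  Stage 1: F_1 = 10^(0.635/10) = 1.157, G_1 = 10^(−0.635/10) = 0.8640
  Stage 2: F_2 = 10^(0.993/10) = 1.257, G_2 = 10^(15.9/10) = 38.90
  Stage 3: F_3 = 10^(2.76/10) = 1.888, G_3 = 10^(14.7/10) = 29.51
  Stage 4: F_4 = 10^(7.37/10) = 5.458, G_4 = 10^(−6.64/10) = 0.2168
Friis cascade:
  F = 1.157 + (1.257 − 1)/0.8640 + (1.888 − 1)/33.61 + (5.458 − 1)/992.0 = 1.486
NF = 10 log₁₀(1.486) = 1.72 dB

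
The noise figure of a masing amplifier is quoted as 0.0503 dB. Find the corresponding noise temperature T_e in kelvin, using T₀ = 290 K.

3.38 K

F = 10^(0.0503/10) = 1.01165
T_e = (F − 1)·T₀ = (1.01165 − 1) × 290 = 3.38 K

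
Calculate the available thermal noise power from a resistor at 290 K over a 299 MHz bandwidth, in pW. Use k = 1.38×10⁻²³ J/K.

P_n = kTB = 1.38×10⁻²³ × 290 × 2.99×10⁸ = 1.20×10⁻¹² W = 1.20 pW

1.20 pW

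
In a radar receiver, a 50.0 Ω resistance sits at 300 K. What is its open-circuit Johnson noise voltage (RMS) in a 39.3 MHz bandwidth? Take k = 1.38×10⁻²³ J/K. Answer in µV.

5.70 µV

V_n = √(4kTRB)
4kTRB = 4 × 1.38×10⁻²³ × 300 × 5.00×10¹ × 3.93×10⁷ = 3.25×10⁻¹¹ V²
V_n = √(3.25×10⁻¹¹) = 5.70×10⁻⁶ V = 5.70 µV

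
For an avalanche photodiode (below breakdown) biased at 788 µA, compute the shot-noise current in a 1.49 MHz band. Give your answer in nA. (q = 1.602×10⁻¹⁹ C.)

I_n = √(2qI·B)
2qI·B = 2 × 1.602×10⁻¹⁹ × 7.88×10⁻⁴ × 1.49×10⁶ = 3.76×10⁻¹⁶ A²
I_n = √(3.76×10⁻¹⁶) = 1.94×10⁻⁸ A = 19.4 nA

19.4 nA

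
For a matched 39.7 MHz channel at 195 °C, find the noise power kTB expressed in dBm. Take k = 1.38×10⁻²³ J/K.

−95.9 dBm

T = 195 °C + 273.15 = 468.15 K
P_n = kTB = 1.38×10⁻²³ × 468.15 × 3.97×10⁷ = 2.56×10⁻¹³ W
In dBm: 10 log₁₀(2.56×10⁻¹³ / 10⁻³) = −95.9 dBm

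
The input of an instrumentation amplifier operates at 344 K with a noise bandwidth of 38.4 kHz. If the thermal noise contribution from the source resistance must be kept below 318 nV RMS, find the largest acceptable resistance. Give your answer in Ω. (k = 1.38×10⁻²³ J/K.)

Johnson–Nyquist: V_n = √(4kTRB) ⇒ R = V_n² / (4kTB)
4kTB = 4 × 1.38×10⁻²³ × 344 × 3.84×10⁴ = 7.29×10⁻¹⁶
R = (3.18×10⁻⁷)² / 7.29×10⁻¹⁶ = 1.39×10² Ω = 139 Ω

139 Ω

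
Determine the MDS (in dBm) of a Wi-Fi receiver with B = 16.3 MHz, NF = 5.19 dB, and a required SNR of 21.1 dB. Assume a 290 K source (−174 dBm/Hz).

Sensitivity = −174 + 10 log₁₀(B) + NF + SNR_min
= −174 + 72.12 + 5.19 + 21.1
= −75.59 dBm → −75.6 dBm

−75.6 dBm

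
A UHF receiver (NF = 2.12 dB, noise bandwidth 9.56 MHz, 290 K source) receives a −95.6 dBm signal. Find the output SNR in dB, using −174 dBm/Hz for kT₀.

Noise floor: N = −174 + 10 log₁₀(B) + NF
10 log₁₀(9.56×10⁶) = 69.8 dB
N = −174 + 69.8 + 2.12 = −102.08 dBm
SNR = P_sig − N = −95.6 − (−102.08) = 6.48 dB → 6.5 dB

6.5 dB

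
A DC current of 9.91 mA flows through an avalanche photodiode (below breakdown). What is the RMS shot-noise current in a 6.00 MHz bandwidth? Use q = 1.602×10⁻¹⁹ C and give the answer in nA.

138 nA

I_n = √(2qI·B)
2qI·B = 2 × 1.602×10⁻¹⁹ × 9.91×10⁻³ × 6.00×10⁶ = 1.91×10⁻¹⁴ A²
I_n = √(1.91×10⁻¹⁴) = 1.38×10⁻⁷ A = 138 nA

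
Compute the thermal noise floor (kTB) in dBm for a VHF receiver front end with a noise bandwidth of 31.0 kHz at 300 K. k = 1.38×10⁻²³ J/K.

P_n = kTB = 1.38×10⁻²³ × 300 × 3.10×10⁴ = 1.28×10⁻¹⁶ W
In dBm: 10 log₁₀(1.28×10⁻¹⁶ / 10⁻³) = −128.9 dBm

−128.9 dBm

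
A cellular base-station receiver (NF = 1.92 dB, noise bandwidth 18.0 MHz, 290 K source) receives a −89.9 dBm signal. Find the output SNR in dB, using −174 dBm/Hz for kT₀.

9.6 dB

Noise floor: N = −174 + 10 log₁₀(B) + NF
10 log₁₀(1.80×10⁷) = 72.55 dB
N = −174 + 72.55 + 1.92 = −99.53 dBm
SNR = P_sig − N = −89.9 − (−99.53) = 9.63 dB → 9.6 dB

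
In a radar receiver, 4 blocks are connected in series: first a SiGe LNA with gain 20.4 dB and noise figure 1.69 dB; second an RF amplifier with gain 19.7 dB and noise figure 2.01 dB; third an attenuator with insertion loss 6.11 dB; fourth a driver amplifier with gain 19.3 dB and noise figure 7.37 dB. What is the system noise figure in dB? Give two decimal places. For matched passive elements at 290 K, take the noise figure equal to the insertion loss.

1.71 dB

Convert to linear (a loss of L dB is a gain of −L dB): F_i = 10^(NF_i/10), G_i = 10^(G_i,dB/10)
  Stage 1: F_1 = 10^(1.69/10) = 1.476, G_1 = 10^(20.4/10) = 109.6
  Stage 2: F_2 = 10^(2.01/10) = 1.589, G_2 = 10^(19.7/10) = 93.33
  Stage 3: F_3 = 10^(6.11/10) = 4.083, G_3 = 10^(−6.11/10) = 0.2449
  Stage 4: F_4 = 10^(7.37/10) = 5.458, G_4 = 10^(19.3/10) = 85.11
Friis cascade:
  F = 1.476 + (1.589 − 1)/109.6 + (4.083 − 1)/1.023×10⁴ + (5.458 − 1)/2506 = 1.483
NF = 10 log₁₀(1.483) = 1.71 dB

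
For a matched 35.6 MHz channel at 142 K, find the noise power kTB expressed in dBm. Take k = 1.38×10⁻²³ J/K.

−101.6 dBm

P_n = kTB = 1.38×10⁻²³ × 142 × 3.56×10⁷ = 6.98×10⁻¹⁴ W
In dBm: 10 log₁₀(6.98×10⁻¹⁴ / 10⁻³) = −101.6 dBm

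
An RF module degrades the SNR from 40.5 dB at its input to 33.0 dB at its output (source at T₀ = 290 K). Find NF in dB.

NF (dB) = SNR_in(dB) − SNR_out(dB) when the source is at T₀
NF = 40.5 − 33.0 = 7.5 dB

7.5 dB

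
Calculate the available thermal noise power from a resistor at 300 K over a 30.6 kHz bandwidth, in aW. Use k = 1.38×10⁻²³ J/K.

127 aW

P_n = kTB = 1.38×10⁻²³ × 300 × 3.06×10⁴ = 1.27×10⁻¹⁶ W = 127 aW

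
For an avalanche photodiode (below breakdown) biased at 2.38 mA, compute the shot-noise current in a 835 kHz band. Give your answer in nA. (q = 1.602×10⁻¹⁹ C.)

25.2 nA

I_n = √(2qI·B)
2qI·B = 2 × 1.602×10⁻¹⁹ × 2.38×10⁻³ × 8.35×10⁵ = 6.37×10⁻¹⁶ A²
I_n = √(6.37×10⁻¹⁶) = 2.52×10⁻⁸ A = 25.2 nA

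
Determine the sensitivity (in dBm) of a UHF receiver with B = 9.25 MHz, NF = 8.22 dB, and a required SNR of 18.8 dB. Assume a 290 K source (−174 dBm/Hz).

−77.3 dBm

Sensitivity = −174 + 10 log₁₀(B) + NF + SNR_min
= −174 + 69.66 + 8.22 + 18.8
= −77.32 dBm → −77.3 dBm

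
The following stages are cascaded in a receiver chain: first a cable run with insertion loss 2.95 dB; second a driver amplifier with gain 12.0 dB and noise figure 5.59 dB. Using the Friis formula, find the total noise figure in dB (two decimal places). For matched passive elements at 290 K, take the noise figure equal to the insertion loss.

Convert to linear (a loss of L dB is a gain of −L dB): F_i = 10^(NF_i/10), G_i = 10^(G_i,dB/10)
  Stage 1: F_1 = 10^(2.95/10) = 1.972, G_1 = 10^(−2.95/10) = 0.5070
  Stage 2: F_2 = 10^(5.59/10) = 3.622, G_2 = 10^(12.0/10) = 15.85
Friis cascade:
  F = 1.972 + (3.622 − 1)/0.5070 = 7.145
NF = 10 log₁₀(7.145) = 8.54 dB

8.54 dB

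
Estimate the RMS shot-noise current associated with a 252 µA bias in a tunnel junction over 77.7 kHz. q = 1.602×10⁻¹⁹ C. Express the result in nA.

2.50 nA

I_n = √(2qI·B)
2qI·B = 2 × 1.602×10⁻¹⁹ × 2.52×10⁻⁴ × 7.77×10⁴ = 6.27×10⁻¹⁸ A²
I_n = √(6.27×10⁻¹⁸) = 2.50×10⁻⁹ A = 2.50 nA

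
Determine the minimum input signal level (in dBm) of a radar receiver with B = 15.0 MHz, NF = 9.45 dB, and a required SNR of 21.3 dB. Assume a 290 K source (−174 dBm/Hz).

−71.5 dBm

Sensitivity = −174 + 10 log₁₀(B) + NF + SNR_min
= −174 + 71.76 + 9.45 + 21.3
= −71.49 dBm → −71.5 dBm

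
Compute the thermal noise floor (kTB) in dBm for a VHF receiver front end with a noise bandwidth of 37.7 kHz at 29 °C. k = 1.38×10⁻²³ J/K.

−128.0 dBm

T = 29 °C + 273.15 = 302.15 K
P_n = kTB = 1.38×10⁻²³ × 302.15 × 3.77×10⁴ = 1.57×10⁻¹⁶ W
In dBm: 10 log₁₀(1.57×10⁻¹⁶ / 10⁻³) = −128.0 dBm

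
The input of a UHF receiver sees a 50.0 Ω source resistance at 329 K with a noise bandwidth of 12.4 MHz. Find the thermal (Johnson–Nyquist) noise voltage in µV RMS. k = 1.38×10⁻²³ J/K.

V_n = √(4kTRB)
4kTRB = 4 × 1.38×10⁻²³ × 329 × 5.00×10¹ × 1.24×10⁷ = 1.13×10⁻¹¹ V²
V_n = √(1.13×10⁻¹¹) = 3.36×10⁻⁶ V = 3.36 µV

3.36 µV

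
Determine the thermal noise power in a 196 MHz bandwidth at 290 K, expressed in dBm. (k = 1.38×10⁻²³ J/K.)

P_n = kTB = 1.38×10⁻²³ × 290 × 1.96×10⁸ = 7.84×10⁻¹³ W
In dBm: 10 log₁₀(7.84×10⁻¹³ / 10⁻³) = −91.1 dBm

−91.1 dBm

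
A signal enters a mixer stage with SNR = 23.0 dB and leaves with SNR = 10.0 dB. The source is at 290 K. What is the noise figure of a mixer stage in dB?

13.0 dB

NF (dB) = SNR_in(dB) − SNR_out(dB) when the source is at T₀
NF = 23.0 − 10.0 = 13.0 dB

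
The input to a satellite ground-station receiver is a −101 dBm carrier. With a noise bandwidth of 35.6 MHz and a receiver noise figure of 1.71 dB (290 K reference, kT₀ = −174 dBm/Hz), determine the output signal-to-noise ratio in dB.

Noise floor: N = −174 + 10 log₁₀(B) + NF
10 log₁₀(3.56×10⁷) = 75.51 dB
N = −174 + 75.51 + 1.71 = −96.78 dBm
SNR = P_sig − N = −101 − (−96.78) = −4.22 dB → −4.2 dB

−4.2 dB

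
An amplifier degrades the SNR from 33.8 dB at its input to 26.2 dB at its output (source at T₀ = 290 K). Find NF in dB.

7.6 dB

NF (dB) = SNR_in(dB) − SNR_out(dB) when the source is at T₀
NF = 33.8 − 26.2 = 7.6 dB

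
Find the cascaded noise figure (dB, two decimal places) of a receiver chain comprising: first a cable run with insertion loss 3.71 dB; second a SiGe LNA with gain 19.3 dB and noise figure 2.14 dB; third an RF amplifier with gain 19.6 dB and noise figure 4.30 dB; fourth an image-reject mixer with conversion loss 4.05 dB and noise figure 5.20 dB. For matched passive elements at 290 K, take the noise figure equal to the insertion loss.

5.90 dB

Convert to linear (a loss of L dB is a gain of −L dB): F_i = 10^(NF_i/10), G_i = 10^(G_i,dB/10)
  Stage 1: F_1 = 10^(3.71/10) = 2.350, G_1 = 10^(−3.71/10) = 0.4256
  Stage 2: F_2 = 10^(2.14/10) = 1.637, G_2 = 10^(19.3/10) = 85.11
  Stage 3: F_3 = 10^(4.30/10) = 2.692, G_3 = 10^(19.6/10) = 91.20
  Stage 4: F_4 = 10^(5.20/10) = 3.311, G_4 = 10^(−4.05/10) = 0.3936
Friis cascade:
  F = 2.350 + (1.637 − 1)/0.4256 + (2.692 − 1)/36.22 + (3.311 − 1)/3304 = 3.893
NF = 10 log₁₀(3.893) = 5.90 dB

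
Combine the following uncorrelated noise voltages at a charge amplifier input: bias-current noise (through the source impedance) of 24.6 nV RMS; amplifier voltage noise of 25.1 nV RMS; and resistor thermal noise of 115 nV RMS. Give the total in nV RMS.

120 nV

Uncorrelated sources add in power (mean-square): V_tot = √(ΣV_i²)
V_tot = √[(2.46×10⁻⁸)² + (2.51×10⁻⁸)² + (1.15×10⁻⁷)²] = 1.20×10⁻⁷ V = 120 nV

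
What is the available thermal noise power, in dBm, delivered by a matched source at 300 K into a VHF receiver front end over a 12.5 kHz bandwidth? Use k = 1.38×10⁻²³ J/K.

P_n = kTB = 1.38×10⁻²³ × 300 × 1.25×10⁴ = 5.17×10⁻¹⁷ W
In dBm: 10 log₁₀(5.17×10⁻¹⁷ / 10⁻³) = −132.9 dBm

−132.9 dBm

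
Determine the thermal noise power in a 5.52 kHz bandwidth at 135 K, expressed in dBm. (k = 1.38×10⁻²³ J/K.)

P_n = kTB = 1.38×10⁻²³ × 135 × 5.52×10³ = 1.03×10⁻¹⁷ W
In dBm: 10 log₁₀(1.03×10⁻¹⁷ / 10⁻³) = −139.9 dBm

−139.9 dBm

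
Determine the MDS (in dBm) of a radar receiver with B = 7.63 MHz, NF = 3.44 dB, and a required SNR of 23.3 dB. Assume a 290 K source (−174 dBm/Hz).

−78.4 dBm

Sensitivity = −174 + 10 log₁₀(B) + NF + SNR_min
= −174 + 68.83 + 3.44 + 23.3
= −78.43 dBm → −78.4 dBm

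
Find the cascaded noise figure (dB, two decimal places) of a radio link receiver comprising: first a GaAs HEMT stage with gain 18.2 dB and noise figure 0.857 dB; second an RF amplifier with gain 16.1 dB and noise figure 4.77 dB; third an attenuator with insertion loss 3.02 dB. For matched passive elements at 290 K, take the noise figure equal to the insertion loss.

Convert to linear (a loss of L dB is a gain of −L dB): F_i = 10^(NF_i/10), G_i = 10^(G_i,dB/10)
  Stage 1: F_1 = 10^(0.857/10) = 1.218, G_1 = 10^(18.2/10) = 66.07
  Stage 2: F_2 = 10^(4.77/10) = 2.999, G_2 = 10^(16.1/10) = 40.74
  Stage 3: F_3 = 10^(3.02/10) = 2.004, G_3 = 10^(−3.02/10) = 0.4989
Friis cascade:
  F = 1.218 + (2.999 − 1)/66.07 + (2.004 − 1)/2692 = 1.249
NF = 10 log₁₀(1.249) = 0.96 dB

0.96 dB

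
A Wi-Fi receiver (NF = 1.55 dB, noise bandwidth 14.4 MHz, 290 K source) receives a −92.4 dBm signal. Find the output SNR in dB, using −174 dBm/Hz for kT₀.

8.5 dB

Noise floor: N = −174 + 10 log₁₀(B) + NF
10 log₁₀(1.44×10⁷) = 71.58 dB
N = −174 + 71.58 + 1.55 = −100.87 dBm
SNR = P_sig − N = −92.4 − (−100.87) = 8.47 dB → 8.5 dB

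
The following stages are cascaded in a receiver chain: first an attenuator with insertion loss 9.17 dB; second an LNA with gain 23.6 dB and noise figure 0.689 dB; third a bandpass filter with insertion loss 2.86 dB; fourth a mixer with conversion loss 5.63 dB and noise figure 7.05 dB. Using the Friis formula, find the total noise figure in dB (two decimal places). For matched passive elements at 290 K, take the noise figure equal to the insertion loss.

10.00 dB

Convert to linear (a loss of L dB is a gain of −L dB): F_i = 10^(NF_i/10), G_i = 10^(G_i,dB/10)
  Stage 1: F_1 = 10^(9.17/10) = 8.260, G_1 = 10^(−9.17/10) = 0.1211
  Stage 2: F_2 = 10^(0.689/10) = 1.172, G_2 = 10^(23.6/10) = 229.1
  Stage 3: F_3 = 10^(2.86/10) = 1.932, G_3 = 10^(−2.86/10) = 0.5176
  Stage 4: F_4 = 10^(7.05/10) = 5.070, G_4 = 10^(−5.63/10) = 0.2735
Friis cascade:
  F = 8.260 + (1.172 − 1)/0.1211 + (1.932 − 1)/27.73 + (5.070 − 1)/14.35 = 9.998
NF = 10 log₁₀(9.998) = 10.00 dB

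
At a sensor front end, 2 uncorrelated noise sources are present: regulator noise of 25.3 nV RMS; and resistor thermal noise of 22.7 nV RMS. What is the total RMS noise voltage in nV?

34.0 nV

Uncorrelated sources add in power (mean-square): V_tot = √(ΣV_i²)
V_tot = √[(2.53×10⁻⁸)² + (2.27×10⁻⁸)²] = 3.40×10⁻⁸ V = 34.0 nV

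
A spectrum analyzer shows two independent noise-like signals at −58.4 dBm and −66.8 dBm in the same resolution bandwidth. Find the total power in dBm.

Convert to linear, add, convert back:
P₁ = 1.45×10⁻⁹ W, P₂ = 2.09×10⁻¹⁰ W
P_tot = 1.65×10⁻⁹ W → 10 log₁₀(P_tot / 10⁻³) = −57.8 dBm

−57.8 dBm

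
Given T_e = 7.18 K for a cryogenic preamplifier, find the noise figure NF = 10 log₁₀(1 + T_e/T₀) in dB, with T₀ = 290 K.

F = 1 + T_e/T₀ = 1 + 7.18/290 = 1.02476
NF = 10 log₁₀(1.02476) = 0.106 dB

0.106 dB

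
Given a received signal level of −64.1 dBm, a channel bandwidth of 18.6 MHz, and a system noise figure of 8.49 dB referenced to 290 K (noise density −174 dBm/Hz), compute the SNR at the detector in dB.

28.7 dB

Noise floor: N = −174 + 10 log₁₀(B) + NF
10 log₁₀(1.86×10⁷) = 72.7 dB
N = −174 + 72.7 + 8.49 = −92.81 dBm
SNR = P_sig − N = −64.1 − (−92.81) = 28.71 dB → 28.7 dB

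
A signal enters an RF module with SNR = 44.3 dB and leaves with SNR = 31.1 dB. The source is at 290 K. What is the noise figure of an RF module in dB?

NF (dB) = SNR_in(dB) − SNR_out(dB) when the source is at T₀
NF = 44.3 − 31.1 = 13.2 dB

13.2 dB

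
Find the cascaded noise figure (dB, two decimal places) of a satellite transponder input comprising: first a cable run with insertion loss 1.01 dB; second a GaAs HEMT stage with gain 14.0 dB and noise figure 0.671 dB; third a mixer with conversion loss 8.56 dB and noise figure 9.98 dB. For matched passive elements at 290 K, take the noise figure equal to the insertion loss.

2.84 dB

Convert to linear (a loss of L dB is a gain of −L dB): F_i = 10^(NF_i/10), G_i = 10^(G_i,dB/10)
  Stage 1: F_1 = 10^(1.01/10) = 1.262, G_1 = 10^(−1.01/10) = 0.7925
  Stage 2: F_2 = 10^(0.671/10) = 1.167, G_2 = 10^(14.0/10) = 25.12
  Stage 3: F_3 = 10^(9.98/10) = 9.954, G_3 = 10^(−8.56/10) = 0.1393
Friis cascade:
  F = 1.262 + (1.167 − 1)/0.7925 + (9.954 − 1)/19.91 = 1.922
NF = 10 log₁₀(1.922) = 2.84 dB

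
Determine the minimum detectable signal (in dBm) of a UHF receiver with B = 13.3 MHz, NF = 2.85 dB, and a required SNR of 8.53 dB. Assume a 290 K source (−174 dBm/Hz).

−91.4 dBm

Sensitivity = −174 + 10 log₁₀(B) + NF + SNR_min
= −174 + 71.24 + 2.85 + 8.53
= −91.38 dBm → −91.4 dBm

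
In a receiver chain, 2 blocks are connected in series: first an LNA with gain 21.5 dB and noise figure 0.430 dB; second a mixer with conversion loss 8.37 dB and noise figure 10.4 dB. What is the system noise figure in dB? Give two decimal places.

Convert to linear (a loss of L dB is a gain of −L dB): F_i = 10^(NF_i/10), G_i = 10^(G_i,dB/10)
  Stage 1: F_1 = 10^(0.430/10) = 1.104, G_1 = 10^(21.5/10) = 141.3
  Stage 2: F_2 = 10^(10.4/10) = 10.96, G_2 = 10^(−8.37/10) = 0.1455
Friis cascade:
  F = 1.104 + (10.96 − 1)/141.3 = 1.175
NF = 10 log₁₀(1.175) = 0.70 dB

0.70 dB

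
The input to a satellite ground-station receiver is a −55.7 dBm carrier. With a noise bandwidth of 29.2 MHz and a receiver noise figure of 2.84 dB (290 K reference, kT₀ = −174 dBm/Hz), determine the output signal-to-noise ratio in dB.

Noise floor: N = −174 + 10 log₁₀(B) + NF
10 log₁₀(2.92×10⁷) = 74.65 dB
N = −174 + 74.65 + 2.84 = −96.51 dBm
SNR = P_sig − N = −55.7 − (−96.51) = 40.81 dB → 40.8 dB

40.8 dB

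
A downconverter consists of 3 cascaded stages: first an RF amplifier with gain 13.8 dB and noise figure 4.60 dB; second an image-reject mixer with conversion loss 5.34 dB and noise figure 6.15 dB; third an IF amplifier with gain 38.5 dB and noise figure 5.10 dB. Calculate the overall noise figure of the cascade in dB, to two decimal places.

Convert to linear (a loss of L dB is a gain of −L dB): F_i = 10^(NF_i/10), G_i = 10^(G_i,dB/10)
  Stage 1: F_1 = 10^(4.60/10) = 2.884, G_1 = 10^(13.8/10) = 23.99
  Stage 2: F_2 = 10^(6.15/10) = 4.121, G_2 = 10^(−5.34/10) = 0.2924
  Stage 3: F_3 = 10^(5.10/10) = 3.236, G_3 = 10^(38.5/10) = 7079
Friis cascade:
  F = 2.884 + (4.121 − 1)/23.99 + (3.236 − 1)/7.015 = 3.333
NF = 10 log₁₀(3.333) = 5.23 dB

5.23 dB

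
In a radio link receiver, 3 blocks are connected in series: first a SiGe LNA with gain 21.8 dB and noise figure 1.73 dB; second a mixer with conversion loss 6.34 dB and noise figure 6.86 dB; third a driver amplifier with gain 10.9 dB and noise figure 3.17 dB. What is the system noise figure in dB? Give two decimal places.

Convert to linear (a loss of L dB is a gain of −L dB): F_i = 10^(NF_i/10), G_i = 10^(G_i,dB/10)
  Stage 1: F_1 = 10^(1.73/10) = 1.489, G_1 = 10^(21.8/10) = 151.4
  Stage 2: F_2 = 10^(6.86/10) = 4.853, G_2 = 10^(−6.34/10) = 0.2323
  Stage 3: F_3 = 10^(3.17/10) = 2.075, G_3 = 10^(10.9/10) = 12.30
Friis cascade:
  F = 1.489 + (4.853 − 1)/151.4 + (2.075 − 1)/35.16 = 1.545
NF = 10 log₁₀(1.545) = 1.89 dB

1.89 dB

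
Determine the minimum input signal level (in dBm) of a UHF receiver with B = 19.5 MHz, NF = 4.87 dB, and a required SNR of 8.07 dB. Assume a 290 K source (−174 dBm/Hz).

Sensitivity = −174 + 10 log₁₀(B) + NF + SNR_min
= −174 + 72.9 + 4.87 + 8.07
= −88.16 dBm → −88.2 dBm

−88.2 dBm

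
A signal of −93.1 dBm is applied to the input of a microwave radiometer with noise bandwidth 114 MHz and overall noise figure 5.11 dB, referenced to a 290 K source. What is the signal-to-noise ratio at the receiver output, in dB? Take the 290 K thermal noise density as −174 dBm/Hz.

−4.8 dB

Noise floor: N = −174 + 10 log₁₀(B) + NF
10 log₁₀(1.14×10⁸) = 80.57 dB
N = −174 + 80.57 + 5.11 = −88.32 dBm
SNR = P_sig − N = −93.1 − (−88.32) = −4.78 dB → −4.8 dB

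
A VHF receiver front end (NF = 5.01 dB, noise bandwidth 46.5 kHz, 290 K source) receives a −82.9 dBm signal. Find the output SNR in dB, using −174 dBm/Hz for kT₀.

Noise floor: N = −174 + 10 log₁₀(B) + NF
10 log₁₀(4.65×10⁴) = 46.67 dB
N = −174 + 46.67 + 5.01 = −122.32 dBm
SNR = P_sig − N = −82.9 − (−122.32) = 39.42 dB → 39.4 dB

39.4 dB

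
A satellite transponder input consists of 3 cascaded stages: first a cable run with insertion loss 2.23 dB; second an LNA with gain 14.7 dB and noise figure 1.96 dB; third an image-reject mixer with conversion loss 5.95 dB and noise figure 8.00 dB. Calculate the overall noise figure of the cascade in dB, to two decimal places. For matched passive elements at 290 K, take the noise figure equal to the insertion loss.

4.66 dB

Convert to linear (a loss of L dB is a gain of −L dB): F_i = 10^(NF_i/10), G_i = 10^(G_i,dB/10)
  Stage 1: F_1 = 10^(2.23/10) = 1.671, G_1 = 10^(−2.23/10) = 0.5984
  Stage 2: F_2 = 10^(1.96/10) = 1.570, G_2 = 10^(14.7/10) = 29.51
  Stage 3: F_3 = 10^(8.00/10) = 6.310, G_3 = 10^(−5.95/10) = 0.2541
Friis cascade:
  F = 1.671 + (1.570 − 1)/0.5984 + (6.310 − 1)/17.66 = 2.925
NF = 10 log₁₀(2.925) = 4.66 dB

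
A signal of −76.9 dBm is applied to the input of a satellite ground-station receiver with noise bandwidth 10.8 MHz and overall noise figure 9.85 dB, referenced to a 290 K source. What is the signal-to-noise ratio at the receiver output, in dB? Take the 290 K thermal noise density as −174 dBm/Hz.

Noise floor: N = −174 + 10 log₁₀(B) + NF
10 log₁₀(1.08×10⁷) = 70.33 dB
N = −174 + 70.33 + 9.85 = −93.82 dBm
SNR = P_sig − N = −76.9 − (−93.82) = 16.92 dB → 16.9 dB

16.9 dB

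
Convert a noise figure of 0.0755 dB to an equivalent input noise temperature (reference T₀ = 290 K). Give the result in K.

5.09 K

F = 10^(0.0755/10) = 1.01754
T_e = (F − 1)·T₀ = (1.01754 − 1) × 290 = 5.09 K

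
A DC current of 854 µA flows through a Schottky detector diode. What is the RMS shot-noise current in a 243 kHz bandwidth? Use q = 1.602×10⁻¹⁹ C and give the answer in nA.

8.15 nA

I_n = √(2qI·B)
2qI·B = 2 × 1.602×10⁻¹⁹ × 8.54×10⁻⁴ × 2.43×10⁵ = 6.65×10⁻¹⁷ A²
I_n = √(6.65×10⁻¹⁷) = 8.15×10⁻⁹ A = 8.15 nA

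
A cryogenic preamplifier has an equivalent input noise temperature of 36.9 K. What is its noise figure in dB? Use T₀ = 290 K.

0.520 dB

F = 1 + T_e/T₀ = 1 + 36.9/290 = 1.12724
NF = 10 log₁₀(1.12724) = 0.520 dB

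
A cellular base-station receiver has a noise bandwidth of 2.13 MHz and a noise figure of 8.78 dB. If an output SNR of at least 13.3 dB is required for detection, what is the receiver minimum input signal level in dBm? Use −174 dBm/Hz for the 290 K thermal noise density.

−88.6 dBm

Sensitivity = −174 + 10 log₁₀(B) + NF + SNR_min
= −174 + 63.28 + 8.78 + 13.3
= −88.64 dBm → −88.6 dBm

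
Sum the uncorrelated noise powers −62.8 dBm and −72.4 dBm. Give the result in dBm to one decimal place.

−62.3 dBm

Convert to linear, add, convert back:
P₁ = 5.25×10⁻¹⁰ W, P₂ = 5.75×10⁻¹¹ W
P_tot = 5.82×10⁻¹⁰ W → 10 log₁₀(P_tot / 10⁻³) = −62.3 dBm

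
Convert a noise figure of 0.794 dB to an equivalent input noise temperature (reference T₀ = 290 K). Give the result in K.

F = 10^(0.794/10) = 1.2006
T_e = (F − 1)·T₀ = (1.2006 − 1) × 290 = 58.2 K

58.2 K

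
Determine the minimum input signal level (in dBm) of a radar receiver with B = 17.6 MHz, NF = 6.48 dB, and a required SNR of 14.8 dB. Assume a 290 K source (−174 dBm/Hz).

Sensitivity = −174 + 10 log₁₀(B) + NF + SNR_min
= −174 + 72.46 + 6.48 + 14.8
= −80.26 dBm → −80.3 dBm

−80.3 dBm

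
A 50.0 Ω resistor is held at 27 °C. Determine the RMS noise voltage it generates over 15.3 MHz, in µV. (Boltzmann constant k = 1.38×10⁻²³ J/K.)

T = 27 °C + 273.15 = 300.15 K
V_n = √(4kTRB)
4kTRB = 4 × 1.38×10⁻²³ × 300.15 × 5.00×10¹ × 1.53×10⁷ = 1.27×10⁻¹¹ V²
V_n = √(1.27×10⁻¹¹) = 3.56×10⁻⁶ V = 3.56 µV

3.56 µV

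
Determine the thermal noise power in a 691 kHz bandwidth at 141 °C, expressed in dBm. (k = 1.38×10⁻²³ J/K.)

T = 141 °C + 273.15 = 414.15 K
P_n = kTB = 1.38×10⁻²³ × 414.15 × 6.91×10⁵ = 3.95×10⁻¹⁵ W
In dBm: 10 log₁₀(3.95×10⁻¹⁵ / 10⁻³) = −114.0 dBm

−114.0 dBm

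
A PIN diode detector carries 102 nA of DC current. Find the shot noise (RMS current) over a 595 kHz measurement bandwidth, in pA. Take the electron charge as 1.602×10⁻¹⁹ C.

I_n = √(2qI·B)
2qI·B = 2 × 1.602×10⁻¹⁹ × 1.02×10⁻⁷ × 5.95×10⁵ = 1.94×10⁻²⁰ A²
I_n = √(1.94×10⁻²⁰) = 1.39×10⁻¹⁰ A = 139 pA

139 pA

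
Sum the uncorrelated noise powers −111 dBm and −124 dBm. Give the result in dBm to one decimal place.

Convert to linear, add, convert back:
P₁ = 7.94×10⁻¹⁵ W, P₂ = 3.98×10⁻¹⁶ W
P_tot = 8.34×10⁻¹⁵ W → 10 log₁₀(P_tot / 10⁻³) = −110.8 dBm

−110.8 dBm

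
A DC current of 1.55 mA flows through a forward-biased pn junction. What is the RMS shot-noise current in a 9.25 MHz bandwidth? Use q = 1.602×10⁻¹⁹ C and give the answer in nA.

I_n = √(2qI·B)
2qI·B = 2 × 1.602×10⁻¹⁹ × 1.55×10⁻³ × 9.25×10⁶ = 4.59×10⁻¹⁵ A²
I_n = √(4.59×10⁻¹⁵) = 6.78×10⁻⁸ A = 67.8 nA

67.8 nA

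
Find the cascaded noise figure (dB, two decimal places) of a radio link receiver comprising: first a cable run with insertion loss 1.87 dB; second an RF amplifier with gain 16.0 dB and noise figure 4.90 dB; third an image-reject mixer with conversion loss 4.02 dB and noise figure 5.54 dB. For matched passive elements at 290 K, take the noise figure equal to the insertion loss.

6.86 dB

Convert to linear (a loss of L dB is a gain of −L dB): F_i = 10^(NF_i/10), G_i = 10^(G_i,dB/10)
  Stage 1: F_1 = 10^(1.87/10) = 1.538, G_1 = 10^(−1.87/10) = 0.6501
  Stage 2: F_2 = 10^(4.90/10) = 3.090, G_2 = 10^(16.0/10) = 39.81
  Stage 3: F_3 = 10^(5.54/10) = 3.581, G_3 = 10^(−4.02/10) = 0.3963
Friis cascade:
  F = 1.538 + (3.090 − 1)/0.6501 + (3.581 − 1)/25.88 = 4.853
NF = 10 log₁₀(4.853) = 6.86 dB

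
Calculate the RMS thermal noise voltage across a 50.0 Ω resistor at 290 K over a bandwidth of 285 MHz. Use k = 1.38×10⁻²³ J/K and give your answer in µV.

V_n = √(4kTRB)
4kTRB = 4 × 1.38×10⁻²³ × 290 × 5.00×10¹ × 2.85×10⁸ = 2.28×10⁻¹⁰ V²
V_n = √(2.28×10⁻¹⁰) = 1.51×10⁻⁵ V = 15.1 µV

15.1 µV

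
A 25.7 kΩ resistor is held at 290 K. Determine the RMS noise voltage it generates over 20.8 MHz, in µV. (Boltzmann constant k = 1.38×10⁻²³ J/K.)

92.5 µV

V_n = √(4kTRB)
4kTRB = 4 × 1.38×10⁻²³ × 290 × 2.57×10⁴ × 2.08×10⁷ = 8.56×10⁻⁹ V²
V_n = √(8.56×10⁻⁹) = 9.25×10⁻⁵ V = 92.5 µV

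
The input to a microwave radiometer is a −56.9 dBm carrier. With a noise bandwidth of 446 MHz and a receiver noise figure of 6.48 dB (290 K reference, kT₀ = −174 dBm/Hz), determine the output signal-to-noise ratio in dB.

Noise floor: N = −174 + 10 log₁₀(B) + NF
10 log₁₀(4.46×10⁸) = 86.49 dB
N = −174 + 86.49 + 6.48 = −81.03 dBm
SNR = P_sig − N = −56.9 − (−81.03) = 24.13 dB → 24.1 dB

24.1 dB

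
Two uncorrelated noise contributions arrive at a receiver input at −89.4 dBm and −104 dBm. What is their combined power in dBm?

Convert to linear, add, convert back:
P₁ = 1.15×10⁻¹² W, P₂ = 3.98×10⁻¹⁴ W
P_tot = 1.19×10⁻¹² W → 10 log₁₀(P_tot / 10⁻³) = −89.3 dBm

−89.3 dBm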